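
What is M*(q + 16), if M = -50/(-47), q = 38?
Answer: 2700/47 ≈ 57.447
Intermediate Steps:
M = 50/47 (M = -50*(-1/47) = 50/47 ≈ 1.0638)
M*(q + 16) = 50*(38 + 16)/47 = (50/47)*54 = 2700/47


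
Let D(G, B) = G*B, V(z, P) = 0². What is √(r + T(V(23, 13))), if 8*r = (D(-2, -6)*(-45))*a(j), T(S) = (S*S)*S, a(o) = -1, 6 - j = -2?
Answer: 3*√30/2 ≈ 8.2158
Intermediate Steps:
j = 8 (j = 6 - 1*(-2) = 6 + 2 = 8)
V(z, P) = 0
D(G, B) = B*G
T(S) = S³ (T(S) = S²*S = S³)
r = 135/2 (r = ((-6*(-2)*(-45))*(-1))/8 = ((12*(-45))*(-1))/8 = (-540*(-1))/8 = (⅛)*540 = 135/2 ≈ 67.500)
√(r + T(V(23, 13))) = √(135/2 + 0³) = √(135/2 + 0) = √(135/2) = 3*√30/2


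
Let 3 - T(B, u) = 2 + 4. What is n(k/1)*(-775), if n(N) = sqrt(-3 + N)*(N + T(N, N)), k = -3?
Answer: 4650*I*sqrt(6) ≈ 11390.0*I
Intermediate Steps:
T(B, u) = -3 (T(B, u) = 3 - (2 + 4) = 3 - 1*6 = 3 - 6 = -3)
n(N) = (-3 + N)**(3/2) (n(N) = sqrt(-3 + N)*(N - 3) = sqrt(-3 + N)*(-3 + N) = (-3 + N)**(3/2))
n(k/1)*(-775) = (-3 - 3/1)**(3/2)*(-775) = (-3 - 3*1)**(3/2)*(-775) = (-3 - 3)**(3/2)*(-775) = (-6)**(3/2)*(-775) = -6*I*sqrt(6)*(-775) = 4650*I*sqrt(6)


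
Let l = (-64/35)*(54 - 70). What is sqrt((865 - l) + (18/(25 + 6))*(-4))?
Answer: sqrt(981123185)/1085 ≈ 28.869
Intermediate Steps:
l = 1024/35 (l = -64*1/35*(-16) = -64/35*(-16) = 1024/35 ≈ 29.257)
sqrt((865 - l) + (18/(25 + 6))*(-4)) = sqrt((865 - 1*1024/35) + (18/(25 + 6))*(-4)) = sqrt((865 - 1024/35) + (18/31)*(-4)) = sqrt(29251/35 + ((1/31)*18)*(-4)) = sqrt(29251/35 + (18/31)*(-4)) = sqrt(29251/35 - 72/31) = sqrt(904261/1085) = sqrt(981123185)/1085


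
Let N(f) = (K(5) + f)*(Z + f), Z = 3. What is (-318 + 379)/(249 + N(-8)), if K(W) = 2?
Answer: 61/279 ≈ 0.21864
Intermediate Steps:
N(f) = (2 + f)*(3 + f)
(-318 + 379)/(249 + N(-8)) = (-318 + 379)/(249 + (6 + (-8)² + 5*(-8))) = 61/(249 + (6 + 64 - 40)) = 61/(249 + 30) = 61/279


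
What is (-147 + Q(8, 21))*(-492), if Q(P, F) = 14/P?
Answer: 71463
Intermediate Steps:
(-147 + Q(8, 21))*(-492) = (-147 + 14/8)*(-492) = (-147 + 14*(⅛))*(-492) = (-147 + 7/4)*(-492) = -581/4*(-492) = 71463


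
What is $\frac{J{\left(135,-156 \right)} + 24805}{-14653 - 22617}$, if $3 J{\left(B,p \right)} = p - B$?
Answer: $- \frac{12354}{18635} \approx -0.66295$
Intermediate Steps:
$J{\left(B,p \right)} = - \frac{B}{3} + \frac{p}{3}$ ($J{\left(B,p \right)} = \frac{p - B}{3} = - \frac{B}{3} + \frac{p}{3}$)
$\frac{J{\left(135,-156 \right)} + 24805}{-14653 - 22617} = \frac{\left(\left(- \frac{1}{3}\right) 135 + \frac{1}{3} \left(-156\right)\right) + 24805}{-14653 - 22617} = \frac{\left(-45 - 52\right) + 24805}{-37270} = \left(-97 + 24805\right) \left(- \frac{1}{37270}\right) = 24708 \left(- \frac{1}{37270}\right) = - \frac{12354}{18635}$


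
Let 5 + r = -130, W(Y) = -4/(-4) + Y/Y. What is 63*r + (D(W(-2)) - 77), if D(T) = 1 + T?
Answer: -8579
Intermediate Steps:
W(Y) = 2 (W(Y) = -4*(-¼) + 1 = 1 + 1 = 2)
r = -135 (r = -5 - 130 = -135)
63*r + (D(W(-2)) - 77) = 63*(-135) + ((1 + 2) - 77) = -8505 + (3 - 77) = -8505 - 74 = -8579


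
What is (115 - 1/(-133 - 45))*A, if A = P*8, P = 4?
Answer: 327536/89 ≈ 3680.2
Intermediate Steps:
A = 32 (A = 4*8 = 32)
(115 - 1/(-133 - 45))*A = (115 - 1/(-133 - 45))*32 = (115 - 1/(-178))*32 = (115 - 1*(-1/178))*32 = (115 + 1/178)*32 = (20471/178)*32 = 327536/89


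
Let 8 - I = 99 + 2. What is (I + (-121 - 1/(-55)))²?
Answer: 138509361/3025 ≈ 45788.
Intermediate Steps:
I = -93 (I = 8 - (99 + 2) = 8 - 1*101 = 8 - 101 = -93)
(I + (-121 - 1/(-55)))² = (-93 + (-121 - 1/(-55)))² = (-93 + (-121 - 1*(-1/55)))² = (-93 + (-121 + 1/55))² = (-93 - 6654/55)² = (-11769/55)² = 138509361/3025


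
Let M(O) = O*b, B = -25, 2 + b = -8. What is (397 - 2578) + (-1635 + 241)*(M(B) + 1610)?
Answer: -2595021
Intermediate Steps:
b = -10 (b = -2 - 8 = -10)
M(O) = -10*O (M(O) = O*(-10) = -10*O)
(397 - 2578) + (-1635 + 241)*(M(B) + 1610) = (397 - 2578) + (-1635 + 241)*(-10*(-25) + 1610) = -2181 - 1394*(250 + 1610) = -2181 - 1394*1860 = -2181 - 2592840 = -2595021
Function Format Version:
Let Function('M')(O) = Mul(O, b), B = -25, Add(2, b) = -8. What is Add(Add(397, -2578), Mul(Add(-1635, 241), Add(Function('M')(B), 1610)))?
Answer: -2595021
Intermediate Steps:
b = -10 (b = Add(-2, -8) = -10)
Function('M')(O) = Mul(-10, O) (Function('M')(O) = Mul(O, -10) = Mul(-10, O))
Add(Add(397, -2578), Mul(Add(-1635, 241), Add(Function('M')(B), 1610))) = Add(Add(397, -2578), Mul(Add(-1635, 241), Add(Mul(-10, -25), 1610))) = Add(-2181, Mul(-1394, Add(250, 1610))) = Add(-2181, Mul(-1394, 1860)) = Add(-2181, -2592840) = -2595021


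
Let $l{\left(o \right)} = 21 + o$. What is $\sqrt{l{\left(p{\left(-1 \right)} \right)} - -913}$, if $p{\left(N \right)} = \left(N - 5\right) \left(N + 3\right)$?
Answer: $\sqrt{922} \approx 30.364$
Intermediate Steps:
$p{\left(N \right)} = \left(-5 + N\right) \left(3 + N\right)$
$\sqrt{l{\left(p{\left(-1 \right)} \right)} - -913} = \sqrt{\left(21 - \left(13 - 1\right)\right) - -913} = \sqrt{\left(21 + \left(-15 + 1 + 2\right)\right) + 913} = \sqrt{\left(21 - 12\right) + 913} = \sqrt{9 + 913} = \sqrt{922}$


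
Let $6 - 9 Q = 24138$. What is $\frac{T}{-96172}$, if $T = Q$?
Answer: $\frac{2011}{72129} \approx 0.027881$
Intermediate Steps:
$Q = - \frac{8044}{3}$ ($Q = \frac{2}{3} - 2682 = - \frac{8044}{3} \approx -2681.3$)
$T = - \frac{8044}{3} \approx -2681.3$
$\frac{T}{-96172} = - \frac{8044}{3 \left(-96172\right)} = \left(- \frac{8044}{3}\right) \left(- \frac{1}{96172}\right) = \frac{2011}{72129}$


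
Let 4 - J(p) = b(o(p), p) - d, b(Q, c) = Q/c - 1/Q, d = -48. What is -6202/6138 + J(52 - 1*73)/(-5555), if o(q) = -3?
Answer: -10875173/10848915 ≈ -1.0024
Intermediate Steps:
b(Q, c) = -1/Q + Q/c
J(p) = -133/3 + 3/p (J(p) = 4 - ((-1/(-3) - 3/p) - 1*(-48)) = 4 - ((-1*(-1/3) - 3/p) + 48) = 4 - ((1/3 - 3/p) + 48) = 4 - (145/3 - 3/p) = 4 + (-145/3 + 3/p) = -133/3 + 3/p)
-6202/6138 + J(52 - 1*73)/(-5555) = -6202/6138 + (-133/3 + 3/(52 - 1*73))/(-5555) = -6202*1/6138 + (-133/3 + 3/(52 - 73))*(-1/5555) = -3101/3069 + (-133/3 + 3/(-21))*(-1/5555) = -3101/3069 + (-133/3 + 3*(-1/21))*(-1/5555) = -3101/3069 + (-133/3 - 1/7)*(-1/5555) = -3101/3069 - 934/21*(-1/5555) = -3101/3069 + 934/116655 = -10875173/10848915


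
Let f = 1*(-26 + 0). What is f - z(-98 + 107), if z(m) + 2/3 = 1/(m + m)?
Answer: -457/18 ≈ -25.389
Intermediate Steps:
z(m) = -⅔ + 1/(2*m) (z(m) = -⅔ + 1/(m + m) = -⅔ + 1/(2*m))
f = -26 (f = 1*(-26) = -26)
f - z(-98 + 107) = -26 - (3 - 4*(-98 + 107))/(6*(-98 + 107)) = -26 - (3 - 4*9)/(6*9) = -26 - (3 - 36)/(6*9) = -26 - (-33)/(6*9) = -26 - 1*(-11/18) = -26 + 11/18 = -457/18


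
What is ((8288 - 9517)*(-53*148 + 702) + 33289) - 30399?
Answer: 8780408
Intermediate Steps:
((8288 - 9517)*(-53*148 + 702) + 33289) - 30399 = (-1229*(-7844 + 702) + 33289) - 30399 = (-1229*(-7142) + 33289) - 30399 = (8777518 + 33289) - 30399 = 8810807 - 30399 = 8780408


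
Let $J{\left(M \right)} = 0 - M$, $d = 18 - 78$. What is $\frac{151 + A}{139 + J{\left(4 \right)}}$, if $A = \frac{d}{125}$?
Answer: $\frac{3763}{3375} \approx 1.115$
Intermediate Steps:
$d = -60$ ($d = 18 - 78 = -60$)
$J{\left(M \right)} = - M$
$A = - \frac{12}{25}$ ($A = - \frac{60}{125} = \left(-60\right) \frac{1}{125} = - \frac{12}{25} \approx -0.48$)
$\frac{151 + A}{139 + J{\left(4 \right)}} = \frac{151 - \frac{12}{25}}{139 - 4} = \frac{3763}{25 \left(139 - 4\right)} = \frac{3763}{25 \cdot 135} = \frac{3763}{25} \cdot \frac{1}{135} = \frac{3763}{3375}$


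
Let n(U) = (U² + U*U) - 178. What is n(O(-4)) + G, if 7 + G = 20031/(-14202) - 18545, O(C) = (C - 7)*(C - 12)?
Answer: 204606271/4734 ≈ 43221.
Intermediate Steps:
O(C) = (-12 + C)*(-7 + C) (O(C) = (-7 + C)*(-12 + C) = (-12 + C)*(-7 + C))
n(U) = -178 + 2*U² (n(U) = (U² + U²) - 178 = 2*U² - 178 = -178 + 2*U²)
G = -87831845/4734 (G = -7 + (20031/(-14202) - 18545) = -7 + (20031*(-1/14202) - 18545) = -7 + (-6677/4734 - 18545) = -7 - 87798707/4734 = -87831845/4734 ≈ -18553.)
n(O(-4)) + G = (-178 + 2*(84 + (-4)² - 19*(-4))²) - 87831845/4734 = (-178 + 2*(84 + 16 + 76)²) - 87831845/4734 = (-178 + 2*176²) - 87831845/4734 = (-178 + 2*30976) - 87831845/4734 = (-178 + 61952) - 87831845/4734 = 61774 - 87831845/4734 = 204606271/4734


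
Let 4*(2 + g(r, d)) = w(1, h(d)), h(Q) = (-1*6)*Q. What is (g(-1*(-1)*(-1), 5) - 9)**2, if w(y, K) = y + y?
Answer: 441/4 ≈ 110.25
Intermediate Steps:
h(Q) = -6*Q
w(y, K) = 2*y
g(r, d) = -3/2 (g(r, d) = -2 + (2*1)/4 = -2 + (1/4)*2 = -2 + 1/2 = -3/2)
(g(-1*(-1)*(-1), 5) - 9)**2 = (-3/2 - 9)**2 = (-21/2)**2 = 441/4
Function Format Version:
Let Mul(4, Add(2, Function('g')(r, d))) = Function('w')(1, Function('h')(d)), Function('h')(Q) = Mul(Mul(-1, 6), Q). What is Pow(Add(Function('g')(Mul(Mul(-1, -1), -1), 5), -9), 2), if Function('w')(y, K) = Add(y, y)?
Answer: Rational(441, 4) ≈ 110.25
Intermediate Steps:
Function('h')(Q) = Mul(-6, Q)
Function('w')(y, K) = Mul(2, y)
Function('g')(r, d) = Rational(-3, 2) (Function('g')(r, d) = Add(-2, Mul(Rational(1, 4), Mul(2, 1))) = Add(-2, Mul(Rational(1, 4), 2)) = Add(-2, Rational(1, 2)) = Rational(-3, 2))
Pow(Add(Function('g')(Mul(Mul(-1, -1), -1), 5), -9), 2) = Pow(Add(Rational(-3, 2), -9), 2) = Pow(Rational(-21, 2), 2) = Rational(441, 4)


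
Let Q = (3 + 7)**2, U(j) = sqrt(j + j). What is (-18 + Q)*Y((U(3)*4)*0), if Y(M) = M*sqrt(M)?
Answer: 0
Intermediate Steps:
U(j) = sqrt(2)*sqrt(j) (U(j) = sqrt(2*j) = sqrt(2)*sqrt(j))
Q = 100 (Q = 10**2 = 100)
Y(M) = M**(3/2)
(-18 + Q)*Y((U(3)*4)*0) = (-18 + 100)*(((sqrt(2)*sqrt(3))*4)*0)**(3/2) = 82*((sqrt(6)*4)*0)**(3/2) = 82*((4*sqrt(6))*0)**(3/2) = 82*0**(3/2) = 82*0 = 0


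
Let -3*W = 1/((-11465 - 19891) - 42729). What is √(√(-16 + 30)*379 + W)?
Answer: √(24695 + 2080174558275*√14)/74085 ≈ 37.658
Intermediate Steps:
W = 1/222255 (W = -1/(3*((-11465 - 19891) - 42729)) = -1/(3*(-31356 - 42729)) = -⅓/(-74085) = -⅓*(-1/74085) = 1/222255 ≈ 4.4993e-6)
√(√(-16 + 30)*379 + W) = √(√(-16 + 30)*379 + 1/222255) = √(√14*379 + 1/222255) = √(379*√14 + 1/222255) = √(1/222255 + 379*√14)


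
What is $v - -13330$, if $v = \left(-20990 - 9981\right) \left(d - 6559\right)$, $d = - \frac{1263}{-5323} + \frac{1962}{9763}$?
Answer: $\frac{10556795189705886}{51968449} \approx 2.0314 \cdot 10^{8}$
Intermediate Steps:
$d = \frac{22774395}{51968449}$ ($d = \left(-1263\right) \left(- \frac{1}{5323}\right) + 1962 \cdot \frac{1}{9763} = \frac{1263}{5323} + \frac{1962}{9763} = \frac{22774395}{51968449} \approx 0.43823$)
$v = \frac{10556102450280716}{51968449}$ ($v = \left(-20990 - 9981\right) \left(\frac{22774395}{51968449} - 6559\right) = \left(-30971\right) \left(- \frac{340838282596}{51968449}\right) = \frac{10556102450280716}{51968449} \approx 2.0313 \cdot 10^{8}$)
$v - -13330 = \frac{10556102450280716}{51968449} - -13330 = \frac{10556102450280716}{51968449} + 13330 = \frac{10556795189705886}{51968449}$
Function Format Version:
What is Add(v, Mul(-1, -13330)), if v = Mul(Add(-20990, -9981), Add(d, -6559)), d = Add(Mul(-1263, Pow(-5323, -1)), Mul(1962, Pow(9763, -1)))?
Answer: Rational(10556795189705886, 51968449) ≈ 2.0314e+8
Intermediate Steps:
d = Rational(22774395, 51968449) (d = Add(Mul(-1263, Rational(-1, 5323)), Mul(1962, Rational(1, 9763))) = Add(Rational(1263, 5323), Rational(1962, 9763)) = Rational(22774395, 51968449) ≈ 0.43823)
v = Rational(10556102450280716, 51968449) (v = Mul(Add(-20990, -9981), Add(Rational(22774395, 51968449), -6559)) = Mul(-30971, Rational(-340838282596, 51968449)) = Rational(10556102450280716, 51968449) ≈ 2.0313e+8)
Add(v, Mul(-1, -13330)) = Add(Rational(10556102450280716, 51968449), Mul(-1, -13330)) = Add(Rational(10556102450280716, 51968449), 13330) = Rational(10556795189705886, 51968449)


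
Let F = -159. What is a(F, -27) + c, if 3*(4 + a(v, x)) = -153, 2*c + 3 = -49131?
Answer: -24622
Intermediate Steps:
c = -24567 (c = -3/2 + (½)*(-49131) = -3/2 - 49131/2 = -24567)
a(v, x) = -55 (a(v, x) = -4 + (⅓)*(-153) = -4 - 51 = -55)
a(F, -27) + c = -55 - 24567 = -24622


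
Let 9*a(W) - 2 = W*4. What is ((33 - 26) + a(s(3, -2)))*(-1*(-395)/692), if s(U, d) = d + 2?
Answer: 25675/6228 ≈ 4.1225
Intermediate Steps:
s(U, d) = 2 + d
a(W) = 2/9 + 4*W/9 (a(W) = 2/9 + (W*4)/9 = 2/9 + (4*W)/9 = 2/9 + 4*W/9)
((33 - 26) + a(s(3, -2)))*(-1*(-395)/692) = ((33 - 26) + (2/9 + 4*(2 - 2)/9))*(-1*(-395)/692) = (7 + (2/9 + (4/9)*0))*(395*(1/692)) = (7 + (2/9 + 0))*(395/692) = (7 + 2/9)*(395/692) = (65/9)*(395/692) = 25675/6228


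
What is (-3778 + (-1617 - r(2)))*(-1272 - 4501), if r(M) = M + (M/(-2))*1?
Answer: 31151108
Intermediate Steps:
r(M) = M/2 (r(M) = M + (M*(-½))*1 = M - M/2*1 = M - M/2 = M/2)
(-3778 + (-1617 - r(2)))*(-1272 - 4501) = (-3778 + (-1617 - 2/2))*(-1272 - 4501) = (-3778 + (-1617 - 1*1))*(-5773) = (-3778 + (-1617 - 1))*(-5773) = (-3778 - 1618)*(-5773) = -5396*(-5773) = 31151108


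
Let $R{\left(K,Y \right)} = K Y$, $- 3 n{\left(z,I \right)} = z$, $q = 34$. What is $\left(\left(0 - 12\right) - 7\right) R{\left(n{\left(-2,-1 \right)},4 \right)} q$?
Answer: $- \frac{5168}{3} \approx -1722.7$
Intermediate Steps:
$n{\left(z,I \right)} = - \frac{z}{3}$
$\left(\left(0 - 12\right) - 7\right) R{\left(n{\left(-2,-1 \right)},4 \right)} q = \left(\left(0 - 12\right) - 7\right) \left(- \frac{1}{3}\right) \left(-2\right) 4 \cdot 34 = \left(-12 - 7\right) \frac{2}{3} \cdot 4 \cdot 34 = \left(-19\right) \frac{8}{3} \cdot 34 = \left(- \frac{152}{3}\right) 34 = - \frac{5168}{3}$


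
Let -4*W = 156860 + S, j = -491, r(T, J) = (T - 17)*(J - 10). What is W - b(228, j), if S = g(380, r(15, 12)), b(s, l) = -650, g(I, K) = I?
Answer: -38660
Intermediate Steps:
r(T, J) = (-17 + T)*(-10 + J)
S = 380
W = -39310 (W = -(156860 + 380)/4 = -1/4*157240 = -39310)
W - b(228, j) = -39310 - 1*(-650) = -39310 + 650 = -38660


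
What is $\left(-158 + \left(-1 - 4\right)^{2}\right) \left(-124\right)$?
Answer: $16492$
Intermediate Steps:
$\left(-158 + \left(-1 - 4\right)^{2}\right) \left(-124\right) = \left(-158 + \left(-5\right)^{2}\right) \left(-124\right) = \left(-158 + 25\right) \left(-124\right) = \left(-133\right) \left(-124\right) = 16492$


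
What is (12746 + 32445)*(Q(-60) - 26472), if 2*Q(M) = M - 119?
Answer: -2400681493/2 ≈ -1.2003e+9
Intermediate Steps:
Q(M) = -119/2 + M/2 (Q(M) = (M - 119)/2 = (-119 + M)/2 = -119/2 + M/2)
(12746 + 32445)*(Q(-60) - 26472) = (12746 + 32445)*((-119/2 + (½)*(-60)) - 26472) = 45191*((-119/2 - 30) - 26472) = 45191*(-179/2 - 26472) = 45191*(-53123/2) = -2400681493/2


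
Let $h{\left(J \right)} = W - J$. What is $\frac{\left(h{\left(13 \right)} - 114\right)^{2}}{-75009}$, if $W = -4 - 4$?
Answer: $- \frac{6075}{25003} \approx -0.24297$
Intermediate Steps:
$W = -8$ ($W = -4 - 4 = -8$)
$h{\left(J \right)} = -8 - J$
$\frac{\left(h{\left(13 \right)} - 114\right)^{2}}{-75009} = \frac{\left(\left(-8 - 13\right) - 114\right)^{2}}{-75009} = \left(\left(-8 - 13\right) - 114\right)^{2} \left(- \frac{1}{75009}\right) = \left(-21 - 114\right)^{2} \left(- \frac{1}{75009}\right) = \left(-135\right)^{2} \left(- \frac{1}{75009}\right) = 18225 \left(- \frac{1}{75009}\right) = - \frac{6075}{25003}$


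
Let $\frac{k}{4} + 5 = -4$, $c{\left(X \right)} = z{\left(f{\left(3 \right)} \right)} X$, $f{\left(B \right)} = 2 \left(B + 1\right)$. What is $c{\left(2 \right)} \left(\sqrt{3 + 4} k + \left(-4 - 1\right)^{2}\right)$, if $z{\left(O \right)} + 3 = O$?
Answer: $250 - 360 \sqrt{7} \approx -702.47$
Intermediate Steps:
$f{\left(B \right)} = 2 + 2 B$ ($f{\left(B \right)} = 2 \left(1 + B\right) = 2 + 2 B$)
$z{\left(O \right)} = -3 + O$
$c{\left(X \right)} = 5 X$ ($c{\left(X \right)} = \left(-3 + \left(2 + 2 \cdot 3\right)\right) X = \left(-3 + \left(2 + 6\right)\right) X = \left(-3 + 8\right) X = 5 X$)
$k = -36$ ($k = -20 + 4 \left(-4\right) = -20 - 16 = -36$)
$c{\left(2 \right)} \left(\sqrt{3 + 4} k + \left(-4 - 1\right)^{2}\right) = 5 \cdot 2 \left(\sqrt{3 + 4} \left(-36\right) + \left(-4 - 1\right)^{2}\right) = 10 \left(\sqrt{7} \left(-36\right) + \left(-5\right)^{2}\right) = 10 \left(- 36 \sqrt{7} + 25\right) = 10 \left(25 - 36 \sqrt{7}\right) = 250 - 360 \sqrt{7}$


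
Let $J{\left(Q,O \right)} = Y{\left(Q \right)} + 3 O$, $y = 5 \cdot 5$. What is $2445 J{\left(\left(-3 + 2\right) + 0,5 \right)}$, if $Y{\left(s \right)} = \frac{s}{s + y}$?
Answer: $\frac{292585}{8} \approx 36573.0$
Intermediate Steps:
$y = 25$
$Y{\left(s \right)} = \frac{s}{25 + s}$ ($Y{\left(s \right)} = \frac{s}{s + 25} = \frac{s}{25 + s}$)
$J{\left(Q,O \right)} = 3 O + \frac{Q}{25 + Q}$ ($J{\left(Q,O \right)} = \frac{Q}{25 + Q} + 3 O = 3 O + \frac{Q}{25 + Q}$)
$2445 J{\left(\left(-3 + 2\right) + 0,5 \right)} = 2445 \frac{\left(\left(-3 + 2\right) + 0\right) + 3 \cdot 5 \left(25 + \left(\left(-3 + 2\right) + 0\right)\right)}{25 + \left(\left(-3 + 2\right) + 0\right)} = 2445 \frac{\left(-1 + 0\right) + 3 \cdot 5 \left(25 + \left(-1 + 0\right)\right)}{25 + \left(-1 + 0\right)} = 2445 \frac{-1 + 3 \cdot 5 \left(25 - 1\right)}{25 - 1} = 2445 \frac{-1 + 3 \cdot 5 \cdot 24}{24} = 2445 \frac{-1 + 360}{24} = 2445 \cdot \frac{1}{24} \cdot 359 = 2445 \cdot \frac{359}{24} = \frac{292585}{8}$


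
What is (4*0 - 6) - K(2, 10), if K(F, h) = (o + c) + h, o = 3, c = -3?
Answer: -16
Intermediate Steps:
K(F, h) = h (K(F, h) = (3 - 3) + h = 0 + h = h)
(4*0 - 6) - K(2, 10) = (4*0 - 6) - 1*10 = (0 - 6) - 10 = -6 - 10 = -16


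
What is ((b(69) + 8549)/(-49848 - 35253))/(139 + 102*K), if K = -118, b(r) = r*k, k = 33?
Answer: 10826/1012446597 ≈ 1.0693e-5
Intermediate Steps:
b(r) = 33*r (b(r) = r*33 = 33*r)
((b(69) + 8549)/(-49848 - 35253))/(139 + 102*K) = ((33*69 + 8549)/(-49848 - 35253))/(139 + 102*(-118)) = ((2277 + 8549)/(-85101))/(139 - 12036) = (10826*(-1/85101))/(-11897) = -10826/85101*(-1/11897) = 10826/1012446597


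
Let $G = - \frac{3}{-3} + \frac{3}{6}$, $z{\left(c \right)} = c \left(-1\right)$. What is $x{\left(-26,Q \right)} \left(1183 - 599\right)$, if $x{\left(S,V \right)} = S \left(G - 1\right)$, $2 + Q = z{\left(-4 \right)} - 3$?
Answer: $-7592$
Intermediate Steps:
$z{\left(c \right)} = - c$
$Q = -1$ ($Q = -2 - -1 = -2 + \left(4 - 3\right) = -2 + 1 = -1$)
$G = \frac{3}{2}$ ($G = \left(-3\right) \left(- \frac{1}{3}\right) + 3 \cdot \frac{1}{6} = 1 + \frac{1}{2} = \frac{3}{2} \approx 1.5$)
$x{\left(S,V \right)} = \frac{S}{2}$ ($x{\left(S,V \right)} = S \left(\frac{3}{2} - 1\right) = S \frac{1}{2} = \frac{S}{2}$)
$x{\left(-26,Q \right)} \left(1183 - 599\right) = \frac{1}{2} \left(-26\right) \left(1183 - 599\right) = - 13 \left(1183 - 599\right) = \left(-13\right) 584 = -7592$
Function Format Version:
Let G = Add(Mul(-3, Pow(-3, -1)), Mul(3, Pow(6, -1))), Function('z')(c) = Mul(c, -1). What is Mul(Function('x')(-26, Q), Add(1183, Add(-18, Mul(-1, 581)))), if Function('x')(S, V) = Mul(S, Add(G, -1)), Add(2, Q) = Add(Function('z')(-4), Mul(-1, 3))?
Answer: -7592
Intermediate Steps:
Function('z')(c) = Mul(-1, c)
Q = -1 (Q = Add(-2, Add(Mul(-1, -4), Mul(-1, 3))) = Add(-2, Add(4, -3)) = Add(-2, 1) = -1)
G = Rational(3, 2) (G = Add(Mul(-3, Rational(-1, 3)), Mul(3, Rational(1, 6))) = Add(1, Rational(1, 2)) = Rational(3, 2) ≈ 1.5000)
Function('x')(S, V) = Mul(Rational(1, 2), S) (Function('x')(S, V) = Mul(S, Add(Rational(3, 2), -1)) = Mul(S, Rational(1, 2)) = Mul(Rational(1, 2), S))
Mul(Function('x')(-26, Q), Add(1183, Add(-18, Mul(-1, 581)))) = Mul(Mul(Rational(1, 2), -26), Add(1183, Add(-18, Mul(-1, 581)))) = Mul(-13, Add(1183, Add(-18, -581))) = Mul(-13, Add(1183, -599)) = Mul(-13, 584) = -7592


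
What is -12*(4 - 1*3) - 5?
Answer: -17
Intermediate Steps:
-12*(4 - 1*3) - 5 = -12*(4 - 3) - 5 = -12*1 - 5 = -12 - 5 = -17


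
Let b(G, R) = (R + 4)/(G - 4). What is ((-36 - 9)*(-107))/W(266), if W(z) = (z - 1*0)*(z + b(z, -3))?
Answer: 210255/3089723 ≈ 0.068050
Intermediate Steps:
b(G, R) = (4 + R)/(-4 + G)
W(z) = z*(z + 1/(-4 + z)) (W(z) = (z - 1*0)*(z + (4 - 3)/(-4 + z)) = (z + 0)*(z + 1/(-4 + z)) = z*(z + 1/(-4 + z)))
((-36 - 9)*(-107))/W(266) = ((-36 - 9)*(-107))/((266*(1 + 266*(-4 + 266))/(-4 + 266))) = (-45*(-107))/((266*(1 + 266*262)/262)) = 4815/((266*(1/262)*(1 + 69692))) = 4815/((266*(1/262)*69693)) = 4815/(9269169/131) = 4815*(131/9269169) = 210255/3089723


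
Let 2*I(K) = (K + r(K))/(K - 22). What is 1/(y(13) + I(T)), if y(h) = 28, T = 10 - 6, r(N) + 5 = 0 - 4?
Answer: 36/1013 ≈ 0.035538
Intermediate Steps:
r(N) = -9 (r(N) = -5 + (0 - 4) = -5 - 4 = -9)
T = 4
I(K) = (-9 + K)/(2*(-22 + K)) (I(K) = ((K - 9)/(K - 22))/2 = ((-9 + K)/(-22 + K))/2 = (-9 + K)/(2*(-22 + K)))
1/(y(13) + I(T)) = 1/(28 + (-9 + 4)/(2*(-22 + 4))) = 1/(28 + (½)*(-5)/(-18)) = 1/(28 + (½)*(-1/18)*(-5)) = 1/(28 + 5/36) = 1/(1013/36) = 36/1013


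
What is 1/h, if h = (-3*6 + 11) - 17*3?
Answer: -1/58 ≈ -0.017241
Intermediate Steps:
h = -58 (h = (-18 + 11) - 1*51 = -7 - 51 = -58)
1/h = 1/(-58) = -1/58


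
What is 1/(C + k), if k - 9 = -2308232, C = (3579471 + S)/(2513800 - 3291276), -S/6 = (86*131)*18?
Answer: -777476/1794590347891 ≈ -4.3323e-7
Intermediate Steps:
S = -1216728 (S = -6*86*131*18 = -67596*18 = -6*202788 = -1216728)
C = -2362743/777476 (C = (3579471 - 1216728)/(2513800 - 3291276) = 2362743/(-777476) = 2362743*(-1/777476) = -2362743/777476 ≈ -3.0390)
k = -2308223 (k = 9 - 2308232 = -2308223)
1/(C + k) = 1/(-2362743/777476 - 2308223) = 1/(-1794590347891/777476) = -777476/1794590347891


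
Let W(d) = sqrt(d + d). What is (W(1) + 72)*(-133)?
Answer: -9576 - 133*sqrt(2) ≈ -9764.1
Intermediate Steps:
W(d) = sqrt(2)*sqrt(d) (W(d) = sqrt(2*d) = sqrt(2)*sqrt(d))
(W(1) + 72)*(-133) = (sqrt(2)*sqrt(1) + 72)*(-133) = (sqrt(2)*1 + 72)*(-133) = (sqrt(2) + 72)*(-133) = (72 + sqrt(2))*(-133) = -9576 - 133*sqrt(2)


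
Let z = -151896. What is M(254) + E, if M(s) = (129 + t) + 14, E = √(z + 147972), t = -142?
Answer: 1 + 6*I*√109 ≈ 1.0 + 62.642*I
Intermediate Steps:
E = 6*I*√109 (E = √(-151896 + 147972) = √(-3924) = 6*I*√109 ≈ 62.642*I)
M(s) = 1 (M(s) = (129 - 142) + 14 = -13 + 14 = 1)
M(254) + E = 1 + 6*I*√109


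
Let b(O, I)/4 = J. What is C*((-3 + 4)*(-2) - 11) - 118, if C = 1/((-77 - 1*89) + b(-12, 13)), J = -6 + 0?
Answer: -22407/190 ≈ -117.93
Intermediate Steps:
J = -6
b(O, I) = -24 (b(O, I) = 4*(-6) = -24)
C = -1/190 (C = 1/((-77 - 1*89) - 24) = 1/((-77 - 89) - 24) = 1/(-166 - 24) = 1/(-190) = -1/190 ≈ -0.0052632)
C*((-3 + 4)*(-2) - 11) - 118 = -((-3 + 4)*(-2) - 11)/190 - 118 = -(1*(-2) - 11)/190 - 118 = -(-2 - 11)/190 - 118 = -1/190*(-13) - 118 = 13/190 - 118 = -22407/190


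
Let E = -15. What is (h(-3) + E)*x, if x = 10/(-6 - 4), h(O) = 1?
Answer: 14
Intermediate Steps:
x = -1 (x = 10/(-10) = 10*(-⅒) = -1)
(h(-3) + E)*x = (1 - 15)*(-1) = -14*(-1) = 14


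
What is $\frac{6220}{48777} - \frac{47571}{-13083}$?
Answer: $\frac{800582309}{212716497} \approx 3.7636$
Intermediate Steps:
$\frac{6220}{48777} - \frac{47571}{-13083} = 6220 \cdot \frac{1}{48777} - - \frac{15857}{4361} = \frac{6220}{48777} + \frac{15857}{4361} = \frac{800582309}{212716497}$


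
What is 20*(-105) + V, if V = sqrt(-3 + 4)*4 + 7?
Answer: -2089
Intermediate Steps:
V = 11 (V = sqrt(1)*4 + 7 = 1*4 + 7 = 4 + 7 = 11)
20*(-105) + V = 20*(-105) + 11 = -2100 + 11 = -2089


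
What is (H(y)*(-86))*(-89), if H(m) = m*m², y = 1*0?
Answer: 0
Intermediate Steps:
y = 0
H(m) = m³
(H(y)*(-86))*(-89) = (0³*(-86))*(-89) = (0*(-86))*(-89) = 0*(-89) = 0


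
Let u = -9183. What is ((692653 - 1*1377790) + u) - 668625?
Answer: -1362945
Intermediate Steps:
((692653 - 1*1377790) + u) - 668625 = ((692653 - 1*1377790) - 9183) - 668625 = ((692653 - 1377790) - 9183) - 668625 = (-685137 - 9183) - 668625 = -694320 - 668625 = -1362945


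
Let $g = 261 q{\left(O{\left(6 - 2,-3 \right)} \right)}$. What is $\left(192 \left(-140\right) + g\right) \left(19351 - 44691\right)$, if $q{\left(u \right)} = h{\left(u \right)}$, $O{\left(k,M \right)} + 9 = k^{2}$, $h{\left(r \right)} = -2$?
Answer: $694366680$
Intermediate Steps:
$O{\left(k,M \right)} = -9 + k^{2}$
$q{\left(u \right)} = -2$
$g = -522$ ($g = 261 \left(-2\right) = -522$)
$\left(192 \left(-140\right) + g\right) \left(19351 - 44691\right) = \left(192 \left(-140\right) - 522\right) \left(19351 - 44691\right) = \left(-26880 - 522\right) \left(-25340\right) = \left(-27402\right) \left(-25340\right) = 694366680$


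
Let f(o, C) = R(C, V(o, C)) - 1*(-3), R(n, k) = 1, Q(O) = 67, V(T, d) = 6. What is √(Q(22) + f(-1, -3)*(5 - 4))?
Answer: √71 ≈ 8.4261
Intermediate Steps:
f(o, C) = 4 (f(o, C) = 1 - 1*(-3) = 1 + 3 = 4)
√(Q(22) + f(-1, -3)*(5 - 4)) = √(67 + 4*(5 - 4)) = √(67 + 4*1) = √(67 + 4) = √71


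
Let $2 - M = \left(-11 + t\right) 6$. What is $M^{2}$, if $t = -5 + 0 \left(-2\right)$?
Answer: $9604$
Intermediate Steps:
$t = -5$ ($t = -5 + 0 = -5$)
$M = 98$ ($M = 2 - \left(-11 - 5\right) 6 = 2 - \left(-16\right) 6 = 2 - -96 = 2 + 96 = 98$)
$M^{2} = 98^{2} = 9604$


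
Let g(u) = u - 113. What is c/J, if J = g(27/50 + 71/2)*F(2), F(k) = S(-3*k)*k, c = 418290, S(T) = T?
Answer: 1742875/3848 ≈ 452.93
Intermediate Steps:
g(u) = -113 + u
F(k) = -3*k**2 (F(k) = (-3*k)*k = -3*k**2)
J = 23088/25 (J = (-113 + (27/50 + 71/2))*(-3*2**2) = (-113 + (27*(1/50) + 71*(1/2)))*(-3*4) = (-113 + (27/50 + 71/2))*(-12) = (-113 + 901/25)*(-12) = -1924/25*(-12) = 23088/25 ≈ 923.52)
c/J = 418290/(23088/25) = 418290*(25/23088) = 1742875/3848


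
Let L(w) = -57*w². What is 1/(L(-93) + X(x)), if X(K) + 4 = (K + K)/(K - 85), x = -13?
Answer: -49/24156840 ≈ -2.0284e-6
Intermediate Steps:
X(K) = -4 + 2*K/(-85 + K) (X(K) = -4 + (K + K)/(K - 85) = -4 + (2*K)/(-85 + K) = -4 + 2*K/(-85 + K))
1/(L(-93) + X(x)) = 1/(-57*(-93)² + 2*(170 - 1*(-13))/(-85 - 13)) = 1/(-57*8649 + 2*(170 + 13)/(-98)) = 1/(-492993 + 2*(-1/98)*183) = 1/(-492993 - 183/49) = 1/(-24156840/49) = -49/24156840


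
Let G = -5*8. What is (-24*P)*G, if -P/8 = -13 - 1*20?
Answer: 253440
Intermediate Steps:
P = 264 (P = -8*(-13 - 1*20) = -8*(-13 - 20) = -8*(-33) = 264)
G = -40
(-24*P)*G = -24*264*(-40) = -6336*(-40) = 253440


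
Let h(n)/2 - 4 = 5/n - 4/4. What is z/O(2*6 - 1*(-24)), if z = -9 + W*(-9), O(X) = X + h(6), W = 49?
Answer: -1350/131 ≈ -10.305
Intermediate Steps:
h(n) = 6 + 10/n (h(n) = 8 + 2*(5/n - 4/4) = 8 + 2*(5/n - 4*¼) = 8 + 2*(5/n - 1) = 8 + 2*(-1 + 5/n) = 8 + (-2 + 10/n) = 6 + 10/n)
O(X) = 23/3 + X (O(X) = X + (6 + 10/6) = X + (6 + 10*(⅙)) = X + (6 + 5/3) = X + 23/3 = 23/3 + X)
z = -450 (z = -9 + 49*(-9) = -9 - 441 = -450)
z/O(2*6 - 1*(-24)) = -450/(23/3 + (2*6 - 1*(-24))) = -450/(23/3 + (12 + 24)) = -450/(23/3 + 36) = -450/131/3 = -450*3/131 = -1350/131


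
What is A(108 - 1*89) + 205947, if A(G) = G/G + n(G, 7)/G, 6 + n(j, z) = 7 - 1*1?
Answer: 205948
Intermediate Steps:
n(j, z) = 0 (n(j, z) = -6 + (7 - 1*1) = -6 + (7 - 1) = -6 + 6 = 0)
A(G) = 1 (A(G) = G/G + 0/G = 1 + 0 = 1)
A(108 - 1*89) + 205947 = 1 + 205947 = 205948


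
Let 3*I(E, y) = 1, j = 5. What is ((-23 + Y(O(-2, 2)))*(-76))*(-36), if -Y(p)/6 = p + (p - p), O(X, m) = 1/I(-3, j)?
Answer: -112176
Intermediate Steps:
I(E, y) = ⅓ (I(E, y) = (⅓)*1 = ⅓)
O(X, m) = 3 (O(X, m) = 1/(⅓) = 3)
Y(p) = -6*p (Y(p) = -6*(p + (p - p)) = -6*(p + 0) = -6*p)
((-23 + Y(O(-2, 2)))*(-76))*(-36) = ((-23 - 6*3)*(-76))*(-36) = ((-23 - 18)*(-76))*(-36) = -41*(-76)*(-36) = 3116*(-36) = -112176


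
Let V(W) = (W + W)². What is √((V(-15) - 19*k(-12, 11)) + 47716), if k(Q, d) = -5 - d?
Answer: 2*√12230 ≈ 221.18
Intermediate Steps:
V(W) = 4*W² (V(W) = (2*W)² = 4*W²)
√((V(-15) - 19*k(-12, 11)) + 47716) = √((4*(-15)² - 19*(-5 - 1*11)) + 47716) = √((4*225 - 19*(-5 - 11)) + 47716) = √((900 - 19*(-16)) + 47716) = √((900 + 304) + 47716) = √(1204 + 47716) = √48920 = 2*√12230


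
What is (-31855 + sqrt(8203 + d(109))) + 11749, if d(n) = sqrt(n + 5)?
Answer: -20106 + sqrt(8203 + sqrt(114)) ≈ -20015.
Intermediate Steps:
d(n) = sqrt(5 + n)
(-31855 + sqrt(8203 + d(109))) + 11749 = (-31855 + sqrt(8203 + sqrt(5 + 109))) + 11749 = (-31855 + sqrt(8203 + sqrt(114))) + 11749 = -20106 + sqrt(8203 + sqrt(114))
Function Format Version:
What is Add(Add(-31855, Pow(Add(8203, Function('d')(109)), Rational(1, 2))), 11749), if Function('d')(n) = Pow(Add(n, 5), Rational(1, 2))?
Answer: Add(-20106, Pow(Add(8203, Pow(114, Rational(1, 2))), Rational(1, 2))) ≈ -20015.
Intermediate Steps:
Function('d')(n) = Pow(Add(5, n), Rational(1, 2))
Add(Add(-31855, Pow(Add(8203, Function('d')(109)), Rational(1, 2))), 11749) = Add(Add(-31855, Pow(Add(8203, Pow(Add(5, 109), Rational(1, 2))), Rational(1, 2))), 11749) = Add(Add(-31855, Pow(Add(8203, Pow(114, Rational(1, 2))), Rational(1, 2))), 11749) = Add(-20106, Pow(Add(8203, Pow(114, Rational(1, 2))), Rational(1, 2)))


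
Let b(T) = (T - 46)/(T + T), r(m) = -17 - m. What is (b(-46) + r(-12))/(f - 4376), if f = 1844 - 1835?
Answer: 4/4367 ≈ 0.00091596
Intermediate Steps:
f = 9
b(T) = (-46 + T)/(2*T) (b(T) = (-46 + T)/((2*T)) = (-46 + T)*(1/(2*T)) = (-46 + T)/(2*T))
(b(-46) + r(-12))/(f - 4376) = ((½)*(-46 - 46)/(-46) + (-17 - 1*(-12)))/(9 - 4376) = ((½)*(-1/46)*(-92) + (-17 + 12))/(-4367) = (1 - 5)*(-1/4367) = -4*(-1/4367) = 4/4367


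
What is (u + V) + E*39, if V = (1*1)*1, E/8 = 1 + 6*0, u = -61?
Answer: 252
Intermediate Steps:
E = 8 (E = 8*(1 + 6*0) = 8*(1 + 0) = 8*1 = 8)
V = 1 (V = 1*1 = 1)
(u + V) + E*39 = (-61 + 1) + 8*39 = -60 + 312 = 252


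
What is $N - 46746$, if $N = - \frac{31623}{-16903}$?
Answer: $- \frac{790116015}{16903} \approx -46744.0$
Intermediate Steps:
$N = \frac{31623}{16903}$ ($N = \left(-31623\right) \left(- \frac{1}{16903}\right) = \frac{31623}{16903} \approx 1.8709$)
$N - 46746 = \frac{31623}{16903} - 46746 = - \frac{790116015}{16903}$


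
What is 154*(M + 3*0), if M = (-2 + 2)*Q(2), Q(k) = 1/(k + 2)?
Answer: 0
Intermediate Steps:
Q(k) = 1/(2 + k)
M = 0 (M = (-2 + 2)/(2 + 2) = 0/4 = 0*(¼) = 0)
154*(M + 3*0) = 154*(0 + 3*0) = 154*(0 + 0) = 154*0 = 0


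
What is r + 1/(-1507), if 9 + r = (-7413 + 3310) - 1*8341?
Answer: -18766672/1507 ≈ -12453.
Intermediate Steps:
r = -12453 (r = -9 + ((-7413 + 3310) - 1*8341) = -9 + (-4103 - 8341) = -9 - 12444 = -12453)
r + 1/(-1507) = -12453 + 1/(-1507) = -12453 - 1/1507 = -18766672/1507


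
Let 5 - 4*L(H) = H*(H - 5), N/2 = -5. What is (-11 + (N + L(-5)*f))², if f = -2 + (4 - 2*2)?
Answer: 9/4 ≈ 2.2500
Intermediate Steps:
N = -10 (N = 2*(-5) = -10)
L(H) = 5/4 - H*(-5 + H)/4 (L(H) = 5/4 - H*(H - 5)/4 = 5/4 - H*(-5 + H)/4)
f = -2 (f = -2 + (4 - 4) = -2 + 0 = -2)
(-11 + (N + L(-5)*f))² = (-11 + (-10 + (5/4 - ¼*(-5)² + (5/4)*(-5))*(-2)))² = (-11 + (-10 + (5/4 - ¼*25 - 25/4)*(-2)))² = (-11 + (-10 + (5/4 - 25/4 - 25/4)*(-2)))² = (-11 + (-10 - 45/4*(-2)))² = (-11 + (-10 + 45/2))² = (-11 + 25/2)² = (3/2)² = 9/4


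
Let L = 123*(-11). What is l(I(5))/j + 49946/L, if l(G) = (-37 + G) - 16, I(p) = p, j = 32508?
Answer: -45103042/1221759 ≈ -36.917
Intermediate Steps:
l(G) = -53 + G
L = -1353
l(I(5))/j + 49946/L = (-53 + 5)/32508 + 49946/(-1353) = -48*1/32508 + 49946*(-1/1353) = -4/2709 - 49946/1353 = -45103042/1221759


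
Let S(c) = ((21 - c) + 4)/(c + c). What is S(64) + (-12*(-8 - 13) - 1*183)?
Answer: 8793/128 ≈ 68.695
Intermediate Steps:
S(c) = (25 - c)/(2*c) (S(c) = (25 - c)/((2*c)) = (25 - c)*(1/(2*c)) = (25 - c)/(2*c))
S(64) + (-12*(-8 - 13) - 1*183) = (½)*(25 - 1*64)/64 + (-12*(-8 - 13) - 1*183) = (½)*(1/64)*(25 - 64) + (-12*(-21) - 183) = (½)*(1/64)*(-39) + (252 - 183) = -39/128 + 69 = 8793/128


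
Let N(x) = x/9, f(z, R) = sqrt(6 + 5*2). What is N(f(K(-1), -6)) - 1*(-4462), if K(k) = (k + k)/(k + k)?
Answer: 40162/9 ≈ 4462.4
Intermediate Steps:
K(k) = 1 (K(k) = (2*k)/((2*k)) = (2*k)*(1/(2*k)) = 1)
f(z, R) = 4 (f(z, R) = sqrt(6 + 10) = sqrt(16) = 4)
N(x) = x/9 (N(x) = x*(1/9) = x/9)
N(f(K(-1), -6)) - 1*(-4462) = (1/9)*4 - 1*(-4462) = 4/9 + 4462 = 40162/9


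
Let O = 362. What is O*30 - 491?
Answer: 10369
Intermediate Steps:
O*30 - 491 = 362*30 - 491 = 10860 - 491 = 10369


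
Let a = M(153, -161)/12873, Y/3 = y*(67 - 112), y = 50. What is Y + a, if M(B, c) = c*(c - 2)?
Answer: -12409501/1839 ≈ -6748.0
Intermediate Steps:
Y = -6750 (Y = 3*(50*(67 - 112)) = 3*(50*(-45)) = 3*(-2250) = -6750)
M(B, c) = c*(-2 + c)
a = 3749/1839 (a = -161*(-2 - 161)/12873 = -161*(-163)*(1/12873) = 26243*(1/12873) = 3749/1839 ≈ 2.0386)
Y + a = -6750 + 3749/1839 = -12409501/1839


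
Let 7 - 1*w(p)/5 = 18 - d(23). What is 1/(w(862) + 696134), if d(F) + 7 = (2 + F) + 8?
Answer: 1/696209 ≈ 1.4364e-6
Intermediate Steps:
d(F) = 3 + F (d(F) = -7 + ((2 + F) + 8) = -7 + (10 + F) = 3 + F)
w(p) = 75 (w(p) = 35 - 5*(18 - (3 + 23)) = 35 - 5*(18 - 1*26) = 35 - 5*(18 - 26) = 35 - 5*(-8) = 35 + 40 = 75)
1/(w(862) + 696134) = 1/(75 + 696134) = 1/696209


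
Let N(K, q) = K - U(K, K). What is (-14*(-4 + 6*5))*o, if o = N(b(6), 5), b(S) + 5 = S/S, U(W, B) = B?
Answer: 0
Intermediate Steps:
b(S) = -4 (b(S) = -5 + S/S = -5 + 1 = -4)
N(K, q) = 0 (N(K, q) = K - K = 0)
o = 0
(-14*(-4 + 6*5))*o = -14*(-4 + 6*5)*0 = -14*(-4 + 30)*0 = -14*26*0 = -364*0 = 0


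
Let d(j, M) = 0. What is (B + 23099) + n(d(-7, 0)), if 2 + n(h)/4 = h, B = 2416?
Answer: 25507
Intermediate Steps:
n(h) = -8 + 4*h
(B + 23099) + n(d(-7, 0)) = (2416 + 23099) + (-8 + 4*0) = 25515 + (-8 + 0) = 25515 - 8 = 25507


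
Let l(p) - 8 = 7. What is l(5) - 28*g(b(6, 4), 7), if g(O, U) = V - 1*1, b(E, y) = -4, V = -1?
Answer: 71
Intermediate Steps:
l(p) = 15 (l(p) = 8 + 7 = 15)
g(O, U) = -2 (g(O, U) = -1 - 1*1 = -1 - 1 = -2)
l(5) - 28*g(b(6, 4), 7) = 15 - 28*(-2) = 15 + 56 = 71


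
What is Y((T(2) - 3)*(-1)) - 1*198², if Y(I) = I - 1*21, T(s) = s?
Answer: -39224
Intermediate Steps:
Y(I) = -21 + I (Y(I) = I - 21 = -21 + I)
Y((T(2) - 3)*(-1)) - 1*198² = (-21 + (2 - 3)*(-1)) - 1*198² = (-21 - 1*(-1)) - 1*39204 = (-21 + 1) - 39204 = -20 - 39204 = -39224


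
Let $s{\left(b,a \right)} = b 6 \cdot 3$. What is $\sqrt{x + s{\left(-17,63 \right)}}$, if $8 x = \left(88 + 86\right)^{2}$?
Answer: $\frac{3 \sqrt{1546}}{2} \approx 58.979$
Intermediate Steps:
$s{\left(b,a \right)} = 18 b$ ($s{\left(b,a \right)} = 6 b 3 = 18 b$)
$x = \frac{7569}{2}$ ($x = \frac{\left(88 + 86\right)^{2}}{8} = \frac{174^{2}}{8} = \frac{1}{8} \cdot 30276 = \frac{7569}{2} \approx 3784.5$)
$\sqrt{x + s{\left(-17,63 \right)}} = \sqrt{\frac{7569}{2} + 18 \left(-17\right)} = \sqrt{\frac{7569}{2} - 306} = \sqrt{\frac{6957}{2}} = \frac{3 \sqrt{1546}}{2}$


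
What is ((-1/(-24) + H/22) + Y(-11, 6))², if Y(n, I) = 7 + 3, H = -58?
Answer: 3822025/69696 ≈ 54.839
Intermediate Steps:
Y(n, I) = 10
((-1/(-24) + H/22) + Y(-11, 6))² = ((-1/(-24) - 58/22) + 10)² = ((-1*(-1/24) - 58*1/22) + 10)² = ((1/24 - 29/11) + 10)² = (-685/264 + 10)² = (1955/264)² = 3822025/69696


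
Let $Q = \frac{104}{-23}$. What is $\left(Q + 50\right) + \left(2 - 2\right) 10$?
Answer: $\frac{1046}{23} \approx 45.478$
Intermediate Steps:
$Q = - \frac{104}{23}$ ($Q = 104 \left(- \frac{1}{23}\right) = - \frac{104}{23} \approx -4.5217$)
$\left(Q + 50\right) + \left(2 - 2\right) 10 = \left(- \frac{104}{23} + 50\right) + \left(2 - 2\right) 10 = \frac{1046}{23} + 0 \cdot 10 = \frac{1046}{23} + 0 = \frac{1046}{23}$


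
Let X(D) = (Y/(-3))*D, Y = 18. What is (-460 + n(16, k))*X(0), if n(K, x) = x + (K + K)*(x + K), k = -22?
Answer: 0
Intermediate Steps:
n(K, x) = x + 2*K*(K + x) (n(K, x) = x + (2*K)*(K + x) = x + 2*K*(K + x))
X(D) = -6*D (X(D) = (18/(-3))*D = (18*(-⅓))*D = -6*D)
(-460 + n(16, k))*X(0) = (-460 + (-22 + 2*16² + 2*16*(-22)))*(-6*0) = (-460 + (-22 + 2*256 - 704))*0 = (-460 + (-22 + 512 - 704))*0 = (-460 - 214)*0 = -674*0 = 0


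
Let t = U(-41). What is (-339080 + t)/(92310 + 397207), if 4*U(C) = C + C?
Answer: -678201/979034 ≈ -0.69272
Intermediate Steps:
U(C) = C/2 (U(C) = (C + C)/4 = (2*C)/4 = C/2)
t = -41/2 (t = (½)*(-41) = -41/2 ≈ -20.500)
(-339080 + t)/(92310 + 397207) = (-339080 - 41/2)/(92310 + 397207) = -678201/2/489517 = -678201/2*1/489517 = -678201/979034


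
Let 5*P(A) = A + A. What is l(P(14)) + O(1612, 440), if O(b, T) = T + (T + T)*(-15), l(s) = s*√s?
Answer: -12760 + 56*√35/25 ≈ -12747.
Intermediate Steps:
P(A) = 2*A/5 (P(A) = (A + A)/5 = (2*A)/5 = 2*A/5)
l(s) = s^(3/2)
O(b, T) = -29*T (O(b, T) = T + (2*T)*(-15) = T - 30*T = -29*T)
l(P(14)) + O(1612, 440) = ((⅖)*14)^(3/2) - 29*440 = (28/5)^(3/2) - 12760 = 56*√35/25 - 12760 = -12760 + 56*√35/25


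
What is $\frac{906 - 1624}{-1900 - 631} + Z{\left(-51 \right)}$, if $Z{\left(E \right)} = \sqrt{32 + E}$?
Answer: $\frac{718}{2531} + i \sqrt{19} \approx 0.28368 + 4.3589 i$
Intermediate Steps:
$\frac{906 - 1624}{-1900 - 631} + Z{\left(-51 \right)} = \frac{906 - 1624}{-1900 - 631} + \sqrt{32 - 51} = - \frac{718}{-2531} + \sqrt{-19} = \left(-718\right) \left(- \frac{1}{2531}\right) + i \sqrt{19} = \frac{718}{2531} + i \sqrt{19}$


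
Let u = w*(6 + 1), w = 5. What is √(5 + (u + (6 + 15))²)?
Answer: 3*√349 ≈ 56.045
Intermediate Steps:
u = 35 (u = 5*(6 + 1) = 5*7 = 35)
√(5 + (u + (6 + 15))²) = √(5 + (35 + (6 + 15))²) = √(5 + (35 + 21)²) = √(5 + 56²) = √(5 + 3136) = √3141 = 3*√349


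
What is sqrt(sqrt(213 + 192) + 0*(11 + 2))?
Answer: 3*5**(1/4) ≈ 4.4860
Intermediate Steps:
sqrt(sqrt(213 + 192) + 0*(11 + 2)) = sqrt(sqrt(405) + 0*13) = sqrt(9*sqrt(5) + 0) = sqrt(9*sqrt(5)) = 3*5**(1/4)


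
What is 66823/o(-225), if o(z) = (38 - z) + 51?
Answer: 66823/314 ≈ 212.81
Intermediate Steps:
o(z) = 89 - z
66823/o(-225) = 66823/(89 - 1*(-225)) = 66823/(89 + 225) = 66823/314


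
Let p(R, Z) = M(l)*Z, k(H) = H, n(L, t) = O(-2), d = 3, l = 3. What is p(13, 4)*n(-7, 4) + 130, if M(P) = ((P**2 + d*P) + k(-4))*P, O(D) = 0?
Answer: 130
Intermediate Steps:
n(L, t) = 0
M(P) = P*(-4 + P**2 + 3*P) (M(P) = ((P**2 + 3*P) - 4)*P = (-4 + P**2 + 3*P)*P = P*(-4 + P**2 + 3*P))
p(R, Z) = 42*Z (p(R, Z) = (3*(-4 + 3**2 + 3*3))*Z = (3*(-4 + 9 + 9))*Z = (3*14)*Z = 42*Z)
p(13, 4)*n(-7, 4) + 130 = (42*4)*0 + 130 = 168*0 + 130 = 0 + 130 = 130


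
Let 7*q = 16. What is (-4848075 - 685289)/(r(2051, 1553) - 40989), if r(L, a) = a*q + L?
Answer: 19366774/123859 ≈ 156.36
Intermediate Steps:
q = 16/7 (q = (1/7)*16 = 16/7 ≈ 2.2857)
r(L, a) = L + 16*a/7 (r(L, a) = a*(16/7) + L = 16*a/7 + L = L + 16*a/7)
(-4848075 - 685289)/(r(2051, 1553) - 40989) = (-4848075 - 685289)/((2051 + (16/7)*1553) - 40989) = -5533364/((2051 + 24848/7) - 40989) = -5533364/(39205/7 - 40989) = -5533364/(-247718/7) = -5533364*(-7/247718) = 19366774/123859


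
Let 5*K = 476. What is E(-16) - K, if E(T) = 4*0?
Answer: -476/5 ≈ -95.200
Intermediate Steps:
K = 476/5 (K = (⅕)*476 = 476/5 ≈ 95.200)
E(T) = 0
E(-16) - K = 0 - 1*476/5 = 0 - 476/5 = -476/5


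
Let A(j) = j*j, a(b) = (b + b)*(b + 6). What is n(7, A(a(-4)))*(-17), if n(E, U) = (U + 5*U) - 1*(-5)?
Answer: -26197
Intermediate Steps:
a(b) = 2*b*(6 + b) (a(b) = (2*b)*(6 + b) = 2*b*(6 + b))
A(j) = j**2
n(E, U) = 5 + 6*U (n(E, U) = 6*U + 5 = 5 + 6*U)
n(7, A(a(-4)))*(-17) = (5 + 6*(2*(-4)*(6 - 4))**2)*(-17) = (5 + 6*(2*(-4)*2)**2)*(-17) = (5 + 6*(-16)**2)*(-17) = (5 + 6*256)*(-17) = (5 + 1536)*(-17) = 1541*(-17) = -26197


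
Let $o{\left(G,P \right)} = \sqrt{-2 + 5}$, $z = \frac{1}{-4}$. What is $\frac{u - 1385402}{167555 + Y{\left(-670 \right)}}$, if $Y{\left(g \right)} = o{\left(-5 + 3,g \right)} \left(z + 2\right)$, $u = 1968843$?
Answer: $\frac{1564135308080}{449194848253} - \frac{16336348 \sqrt{3}}{449194848253} \approx 3.482$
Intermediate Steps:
$z = - \frac{1}{4} \approx -0.25$
$o{\left(G,P \right)} = \sqrt{3}$
$Y{\left(g \right)} = \frac{7 \sqrt{3}}{4}$ ($Y{\left(g \right)} = \sqrt{3} \left(- \frac{1}{4} + 2\right) = \sqrt{3} \cdot \frac{7}{4} = \frac{7 \sqrt{3}}{4}$)
$\frac{u - 1385402}{167555 + Y{\left(-670 \right)}} = \frac{1968843 - 1385402}{167555 + \frac{7 \sqrt{3}}{4}} = \frac{583441}{167555 + \frac{7 \sqrt{3}}{4}}$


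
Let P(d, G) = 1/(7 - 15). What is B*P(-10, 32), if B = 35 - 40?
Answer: 5/8 ≈ 0.62500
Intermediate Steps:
B = -5
P(d, G) = -⅛ (P(d, G) = 1/(-8) = -⅛)
B*P(-10, 32) = -5*(-⅛) = 5/8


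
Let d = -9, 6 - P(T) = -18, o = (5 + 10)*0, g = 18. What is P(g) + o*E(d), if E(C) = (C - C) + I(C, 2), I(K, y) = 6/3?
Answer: 24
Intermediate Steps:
o = 0 (o = 15*0 = 0)
P(T) = 24 (P(T) = 6 - 1*(-18) = 6 + 18 = 24)
I(K, y) = 2 (I(K, y) = 6*(1/3) = 2)
E(C) = 2 (E(C) = (C - C) + 2 = 0 + 2 = 2)
P(g) + o*E(d) = 24 + 0*2 = 24 + 0 = 24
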